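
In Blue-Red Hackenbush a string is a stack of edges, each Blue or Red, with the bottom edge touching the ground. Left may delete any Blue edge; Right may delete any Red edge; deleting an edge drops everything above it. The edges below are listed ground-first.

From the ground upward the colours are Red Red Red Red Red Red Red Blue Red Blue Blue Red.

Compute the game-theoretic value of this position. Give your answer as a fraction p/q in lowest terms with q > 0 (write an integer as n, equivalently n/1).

Recurse on prefixes of the 12-edge string Red Red Red Red Red Red Red Blue Red Blue Blue Red:
edge 1 of 12 (Red): {  | 0 } gives -1
edge 2 of 12 (Red): {  | -1 0 } gives -2
edge 3 of 12 (Red): {  | -2 -1 0 } gives -3
edge 4 of 12 (Red): {  | -3 -2 -1 0 } gives -4
edge 5 of 12 (Red): {  | -4 -3 -2 -1 0 } gives -5
edge 6 of 12 (Red): {  | -5 -4 -3 -2 -1 0 } gives -6
edge 7 of 12 (Red): {  | -6 -5 -4 -3 -2 -1 0 } gives -7
edge 8 of 12 (Blue): { -7 | -6 -5 -4 -3 -2 -1 0 } gives -13/2
edge 9 of 12 (Red): { -7 | -13/2 -6 -5 -4 -3 -2 -1 0 } gives -27/4
edge 10 of 12 (Blue): { -7 -27/4 | -13/2 -6 -5 -4 -3 -2 -1 0 } gives -53/8
edge 11 of 12 (Blue): { -7 -27/4 -53/8 | -13/2 -6 -5 -4 -3 -2 -1 0 } gives -105/16
edge 12 of 12 (Red): { -7 -27/4 -53/8 | -105/16 -13/2 -6 -5 -4 -3 -2 -1 0 } gives -211/32

-211/32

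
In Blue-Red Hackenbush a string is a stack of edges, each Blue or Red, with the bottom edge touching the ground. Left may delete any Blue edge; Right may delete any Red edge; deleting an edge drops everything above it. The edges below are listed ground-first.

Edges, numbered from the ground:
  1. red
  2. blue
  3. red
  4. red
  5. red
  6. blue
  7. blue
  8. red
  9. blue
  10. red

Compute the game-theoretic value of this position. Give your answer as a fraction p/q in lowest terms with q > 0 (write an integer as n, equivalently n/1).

Recurse on prefixes of the 10-edge string red blue red red red blue blue red blue red:
r: Left { none }, Right { 0 } = simplest -1
rb: Left { -1 }, Right { 0 } = simplest -1/2
rbr: Left { -1 }, Right { -1/2; 0 } = simplest -3/4
rbrr: Left { -1 }, Right { -3/4; -1/2; 0 } = simplest -7/8
rbrrr: Left { -1 }, Right { -7/8; -3/4; -1/2; 0 } = simplest -15/16
rbrrrb: Left { -1; -15/16 }, Right { -7/8; -3/4; -1/2; 0 } = simplest -29/32
rbrrrbb: Left { -1; -15/16; -29/32 }, Right { -7/8; -3/4; -1/2; 0 } = simplest -57/64
rbrrrbbr: Left { -1; -15/16; -29/32 }, Right { -57/64; -7/8; -3/4; -1/2; 0 } = simplest -115/128
rbrrrbbrb: Left { -1; -15/16; -29/32; -115/128 }, Right { -57/64; -7/8; -3/4; -1/2; 0 } = simplest -229/256
rbrrrbbrbr: Left { -1; -15/16; -29/32; -115/128 }, Right { -229/256; -57/64; -7/8; -3/4; -1/2; 0 } = simplest -459/512

-459/512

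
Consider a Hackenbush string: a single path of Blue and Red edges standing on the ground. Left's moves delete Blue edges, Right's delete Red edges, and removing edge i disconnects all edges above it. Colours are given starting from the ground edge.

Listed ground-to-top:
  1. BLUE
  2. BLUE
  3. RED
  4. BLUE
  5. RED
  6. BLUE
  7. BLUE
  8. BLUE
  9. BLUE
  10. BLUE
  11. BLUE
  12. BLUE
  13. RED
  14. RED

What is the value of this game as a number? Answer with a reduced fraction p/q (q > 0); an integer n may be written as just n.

7161/4096

Recurse on prefixes of the 14-edge string BLUE BLUE RED BLUE RED BLUE BLUE BLUE BLUE BLUE BLUE BLUE RED RED:
1 of 14 · B · max L 0 · min R +∞ => 1
2 of 14 · BB · max L 1 · min R +∞ => 2
3 of 14 · BBR · max L 1 · min R 2 => 3/2
4 of 14 · BBRB · max L 3/2 · min R 2 => 7/4
5 of 14 · BBRBR · max L 3/2 · min R 7/4 => 13/8
6 of 14 · BBRBRB · max L 13/8 · min R 7/4 => 27/16
7 of 14 · BBRBRBB · max L 27/16 · min R 7/4 => 55/32
8 of 14 · BBRBRBBB · max L 55/32 · min R 7/4 => 111/64
9 of 14 · BBRBRBBBB · max L 111/64 · min R 7/4 => 223/128
10 of 14 · BBRBRBBBBB · max L 223/128 · min R 7/4 => 447/256
11 of 14 · BBRBRBBBBBB · max L 447/256 · min R 7/4 => 895/512
12 of 14 · BBRBRBBBBBBB · max L 895/512 · min R 7/4 => 1791/1024
13 of 14 · BBRBRBBBBBBBR · max L 895/512 · min R 1791/1024 => 3581/2048
14 of 14 · BBRBRBBBBBBBRR · max L 895/512 · min R 3581/2048 => 7161/4096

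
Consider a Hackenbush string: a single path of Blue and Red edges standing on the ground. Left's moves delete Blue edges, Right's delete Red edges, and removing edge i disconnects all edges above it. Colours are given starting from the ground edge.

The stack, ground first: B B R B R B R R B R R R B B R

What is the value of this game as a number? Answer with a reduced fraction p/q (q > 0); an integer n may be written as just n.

Prefix values for B B R B R B R R B R R R B B R via {L|R} + simplicity:
1 of 15 · B · max L 0 · min R +∞ — 1
2 of 15 · BB · max L 1 · min R +∞ — 2
3 of 15 · BBR · max L 1 · min R 2 — 3/2
4 of 15 · BBRB · max L 3/2 · min R 2 — 7/4
5 of 15 · BBRBR · max L 3/2 · min R 7/4 — 13/8
6 of 15 · BBRBRB · max L 13/8 · min R 7/4 — 27/16
7 of 15 · BBRBRBR · max L 13/8 · min R 27/16 — 53/32
8 of 15 · BBRBRBRR · max L 13/8 · min R 53/32 — 105/64
9 of 15 · BBRBRBRRB · max L 105/64 · min R 53/32 — 211/128
10 of 15 · BBRBRBRRBR · max L 105/64 · min R 211/128 — 421/256
11 of 15 · BBRBRBRRBRR · max L 105/64 · min R 421/256 — 841/512
12 of 15 · BBRBRBRRBRRR · max L 105/64 · min R 841/512 — 1681/1024
13 of 15 · BBRBRBRRBRRRB · max L 1681/1024 · min R 841/512 — 3363/2048
14 of 15 · BBRBRBRRBRRRBB · max L 3363/2048 · min R 841/512 — 6727/4096
15 of 15 · BBRBRBRRBRRRBBR · max L 3363/2048 · min R 6727/4096 — 13453/8192

13453/8192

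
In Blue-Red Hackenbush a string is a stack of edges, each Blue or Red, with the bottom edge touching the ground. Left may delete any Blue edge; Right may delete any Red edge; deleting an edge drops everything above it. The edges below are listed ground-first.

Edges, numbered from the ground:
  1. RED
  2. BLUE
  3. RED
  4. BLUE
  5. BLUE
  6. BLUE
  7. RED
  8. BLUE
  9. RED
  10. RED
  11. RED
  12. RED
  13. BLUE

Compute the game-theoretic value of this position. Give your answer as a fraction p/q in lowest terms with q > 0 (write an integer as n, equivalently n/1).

-2237/4096

Recurse on prefixes of the 13-edge string RED BLUE RED BLUE BLUE BLUE RED BLUE RED RED RED RED BLUE:
g(R) = { — | 0 } — -1
g(RB) = { -1 | 0 } — -1/2
g(RBR) = { -1 | -1/2 0 } — -3/4
g(RBRB) = { -1 -3/4 | -1/2 0 } — -5/8
g(RBRBB) = { -1 -3/4 -5/8 | -1/2 0 } — -9/16
g(RBRBBB) = { -1 -3/4 -5/8 -9/16 | -1/2 0 } — -17/32
g(RBRBBBR) = { -1 -3/4 -5/8 -9/16 | -17/32 -1/2 0 } — -35/64
g(RBRBBBRB) = { -1 -3/4 -5/8 -9/16 -35/64 | -17/32 -1/2 0 } — -69/128
g(RBRBBBRBR) = { -1 -3/4 -5/8 -9/16 -35/64 | -69/128 -17/32 -1/2 0 } — -139/256
g(RBRBBBRBRR) = { -1 -3/4 -5/8 -9/16 -35/64 | -139/256 -69/128 -17/32 -1/2 0 } — -279/512
g(RBRBBBRBRRR) = { -1 -3/4 -5/8 -9/16 -35/64 | -279/512 -139/256 -69/128 -17/32 -1/2 0 } — -559/1024
g(RBRBBBRBRRRR) = { -1 -3/4 -5/8 -9/16 -35/64 | -559/1024 -279/512 -139/256 -69/128 -17/32 -1/2 0 } — -1119/2048
g(RBRBBBRBRRRRB) = { -1 -3/4 -5/8 -9/16 -35/64 -1119/2048 | -559/1024 -279/512 -139/256 -69/128 -17/32 -1/2 0 } — -2237/4096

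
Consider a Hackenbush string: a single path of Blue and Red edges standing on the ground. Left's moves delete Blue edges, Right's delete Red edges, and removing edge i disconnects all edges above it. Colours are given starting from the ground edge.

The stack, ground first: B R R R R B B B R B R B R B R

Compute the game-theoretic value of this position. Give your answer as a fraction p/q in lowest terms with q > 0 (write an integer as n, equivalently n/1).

B: Left { 0 }, Right { — } gives simplest 1
BR: Left { 0 }, Right { 1 } gives simplest 1/2
BRR: Left { 0 }, Right { 1/2, 1 } gives simplest 1/4
BRRR: Left { 0 }, Right { 1/4, 1/2, 1 } gives simplest 1/8
BRRRR: Left { 0 }, Right { 1/8, 1/4, 1/2, 1 } gives simplest 1/16
BRRRRB: Left { 0, 1/16 }, Right { 1/8, 1/4, 1/2, 1 } gives simplest 3/32
BRRRRBB: Left { 0, 1/16, 3/32 }, Right { 1/8, 1/4, 1/2, 1 } gives simplest 7/64
BRRRRBBB: Left { 0, 1/16, 3/32, 7/64 }, Right { 1/8, 1/4, 1/2, 1 } gives simplest 15/128
BRRRRBBBR: Left { 0, 1/16, 3/32, 7/64 }, Right { 15/128, 1/8, 1/4, 1/2, 1 } gives simplest 29/256
BRRRRBBBRB: Left { 0, 1/16, 3/32, 7/64, 29/256 }, Right { 15/128, 1/8, 1/4, 1/2, 1 } gives simplest 59/512
BRRRRBBBRBR: Left { 0, 1/16, 3/32, 7/64, 29/256 }, Right { 59/512, 15/128, 1/8, 1/4, 1/2, 1 } gives simplest 117/1024
BRRRRBBBRBRB: Left { 0, 1/16, 3/32, 7/64, 29/256, 117/1024 }, Right { 59/512, 15/128, 1/8, 1/4, 1/2, 1 } gives simplest 235/2048
BRRRRBBBRBRBR: Left { 0, 1/16, 3/32, 7/64, 29/256, 117/1024 }, Right { 235/2048, 59/512, 15/128, 1/8, 1/4, 1/2, 1 } gives simplest 469/4096
BRRRRBBBRBRBRB: Left { 0, 1/16, 3/32, 7/64, 29/256, 117/1024, 469/4096 }, Right { 235/2048, 59/512, 15/128, 1/8, 1/4, 1/2, 1 } gives simplest 939/8192
BRRRRBBBRBRBRBR: Left { 0, 1/16, 3/32, 7/64, 29/256, 117/1024, 469/4096 }, Right { 939/8192, 235/2048, 59/512, 15/128, 1/8, 1/4, 1/2, 1 } gives simplest 1877/16384

1877/16384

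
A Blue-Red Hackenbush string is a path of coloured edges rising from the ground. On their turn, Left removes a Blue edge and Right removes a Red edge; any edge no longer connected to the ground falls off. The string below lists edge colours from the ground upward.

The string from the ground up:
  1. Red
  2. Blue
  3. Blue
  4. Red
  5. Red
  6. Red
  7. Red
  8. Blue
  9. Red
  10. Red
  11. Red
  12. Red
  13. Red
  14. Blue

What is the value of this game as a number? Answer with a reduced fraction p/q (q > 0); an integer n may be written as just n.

Recurse on prefixes of the 14-edge string Red Blue Blue Red Red Red Red Blue Red Red Red Red Red Blue:
v(R) = { (no moves) | 0 } — -1
v(RB) = { -1 | 0 } — -1/2
v(RBB) = { -1, -1/2 | 0 } — -1/4
v(RBBR) = { -1, -1/2 | -1/4, 0 } — -3/8
v(RBBRR) = { -1, -1/2 | -3/8, -1/4, 0 } — -7/16
v(RBBRRR) = { -1, -1/2 | -7/16, -3/8, -1/4, 0 } — -15/32
v(RBBRRRR) = { -1, -1/2 | -15/32, -7/16, -3/8, -1/4, 0 } — -31/64
v(RBBRRRRB) = { -1, -1/2, -31/64 | -15/32, -7/16, -3/8, -1/4, 0 } — -61/128
v(RBBRRRRBR) = { -1, -1/2, -31/64 | -61/128, -15/32, -7/16, -3/8, -1/4, 0 } — -123/256
v(RBBRRRRBRR) = { -1, -1/2, -31/64 | -123/256, -61/128, -15/32, -7/16, -3/8, -1/4, 0 } — -247/512
v(RBBRRRRBRRR) = { -1, -1/2, -31/64 | -247/512, -123/256, -61/128, -15/32, -7/16, -3/8, -1/4, 0 } — -495/1024
v(RBBRRRRBRRRR) = { -1, -1/2, -31/64 | -495/1024, -247/512, -123/256, -61/128, -15/32, -7/16, -3/8, -1/4, 0 } — -991/2048
v(RBBRRRRBRRRRR) = { -1, -1/2, -31/64 | -991/2048, -495/1024, -247/512, -123/256, -61/128, -15/32, -7/16, -3/8, -1/4, 0 } — -1983/4096
v(RBBRRRRBRRRRRB) = { -1, -1/2, -31/64, -1983/4096 | -991/2048, -495/1024, -247/512, -123/256, -61/128, -15/32, -7/16, -3/8, -1/4, 0 } — -3965/8192

-3965/8192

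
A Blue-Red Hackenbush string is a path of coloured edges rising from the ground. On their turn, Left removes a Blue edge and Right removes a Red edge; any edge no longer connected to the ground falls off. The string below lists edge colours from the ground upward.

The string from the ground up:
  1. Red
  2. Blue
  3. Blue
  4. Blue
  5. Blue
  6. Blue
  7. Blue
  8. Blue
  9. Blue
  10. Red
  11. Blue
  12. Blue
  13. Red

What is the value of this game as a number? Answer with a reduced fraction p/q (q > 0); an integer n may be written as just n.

-19/4096

Build G(s[:k]) for k = 1..13, string s = Red Blue Blue Blue Blue Blue Blue Blue Blue Red Blue Blue Red.
1 of 13 · R · max L −∞ · min R 0 → -1
2 of 13 · RB · max L -1 · min R 0 → -1/2
3 of 13 · RBB · max L -1/2 · min R 0 → -1/4
4 of 13 · RBBB · max L -1/4 · min R 0 → -1/8
5 of 13 · RBBBB · max L -1/8 · min R 0 → -1/16
6 of 13 · RBBBBB · max L -1/16 · min R 0 → -1/32
7 of 13 · RBBBBBB · max L -1/32 · min R 0 → -1/64
8 of 13 · RBBBBBBB · max L -1/64 · min R 0 → -1/128
9 of 13 · RBBBBBBBB · max L -1/128 · min R 0 → -1/256
10 of 13 · RBBBBBBBBR · max L -1/128 · min R -1/256 → -3/512
11 of 13 · RBBBBBBBBRB · max L -3/512 · min R -1/256 → -5/1024
12 of 13 · RBBBBBBBBRBB · max L -5/1024 · min R -1/256 → -9/2048
13 of 13 · RBBBBBBBBRBBR · max L -5/1024 · min R -9/2048 → -19/4096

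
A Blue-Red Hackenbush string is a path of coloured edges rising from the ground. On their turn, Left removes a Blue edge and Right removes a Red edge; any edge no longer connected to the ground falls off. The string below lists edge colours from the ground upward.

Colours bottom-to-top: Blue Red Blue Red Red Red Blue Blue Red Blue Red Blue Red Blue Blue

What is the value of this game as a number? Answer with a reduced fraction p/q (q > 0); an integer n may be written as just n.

1 of 15 · B · max L 0 · min R +∞ — 1
2 of 15 · BR · max L 0 · min R 1 — 1/2
3 of 15 · BRB · max L 1/2 · min R 1 — 3/4
4 of 15 · BRBR · max L 1/2 · min R 3/4 — 5/8
5 of 15 · BRBRR · max L 1/2 · min R 5/8 — 9/16
6 of 15 · BRBRRR · max L 1/2 · min R 9/16 — 17/32
7 of 15 · BRBRRRB · max L 17/32 · min R 9/16 — 35/64
8 of 15 · BRBRRRBB · max L 35/64 · min R 9/16 — 71/128
9 of 15 · BRBRRRBBR · max L 35/64 · min R 71/128 — 141/256
10 of 15 · BRBRRRBBRB · max L 141/256 · min R 71/128 — 283/512
11 of 15 · BRBRRRBBRBR · max L 141/256 · min R 283/512 — 565/1024
12 of 15 · BRBRRRBBRBRB · max L 565/1024 · min R 283/512 — 1131/2048
13 of 15 · BRBRRRBBRBRBR · max L 565/1024 · min R 1131/2048 — 2261/4096
14 of 15 · BRBRRRBBRBRBRB · max L 2261/4096 · min R 1131/2048 — 4523/8192
15 of 15 · BRBRRRBBRBRBRBB · max L 4523/8192 · min R 1131/2048 — 9047/16384

9047/16384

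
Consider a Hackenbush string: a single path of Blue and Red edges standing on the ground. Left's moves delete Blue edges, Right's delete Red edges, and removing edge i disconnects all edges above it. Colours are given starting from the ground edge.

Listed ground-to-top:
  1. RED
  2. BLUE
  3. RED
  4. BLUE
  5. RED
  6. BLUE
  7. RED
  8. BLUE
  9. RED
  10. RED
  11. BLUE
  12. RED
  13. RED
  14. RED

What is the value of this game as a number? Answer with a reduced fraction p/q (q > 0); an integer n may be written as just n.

-5487/8192

R: Left { (no moves) }, Right { 0 } — simplest -1
RB: Left { -1 }, Right { 0 } — simplest -1/2
RBR: Left { -1 }, Right { -1/2; 0 } — simplest -3/4
RBRB: Left { -1; -3/4 }, Right { -1/2; 0 } — simplest -5/8
RBRBR: Left { -1; -3/4 }, Right { -5/8; -1/2; 0 } — simplest -11/16
RBRBRB: Left { -1; -3/4; -11/16 }, Right { -5/8; -1/2; 0 } — simplest -21/32
RBRBRBR: Left { -1; -3/4; -11/16 }, Right { -21/32; -5/8; -1/2; 0 } — simplest -43/64
RBRBRBRB: Left { -1; -3/4; -11/16; -43/64 }, Right { -21/32; -5/8; -1/2; 0 } — simplest -85/128
RBRBRBRBR: Left { -1; -3/4; -11/16; -43/64 }, Right { -85/128; -21/32; -5/8; -1/2; 0 } — simplest -171/256
RBRBRBRBRR: Left { -1; -3/4; -11/16; -43/64 }, Right { -171/256; -85/128; -21/32; -5/8; -1/2; 0 } — simplest -343/512
RBRBRBRBRRB: Left { -1; -3/4; -11/16; -43/64; -343/512 }, Right { -171/256; -85/128; -21/32; -5/8; -1/2; 0 } — simplest -685/1024
RBRBRBRBRRBR: Left { -1; -3/4; -11/16; -43/64; -343/512 }, Right { -685/1024; -171/256; -85/128; -21/32; -5/8; -1/2; 0 } — simplest -1371/2048
RBRBRBRBRRBRR: Left { -1; -3/4; -11/16; -43/64; -343/512 }, Right { -1371/2048; -685/1024; -171/256; -85/128; -21/32; -5/8; -1/2; 0 } — simplest -2743/4096
RBRBRBRBRRBRRR: Left { -1; -3/4; -11/16; -43/64; -343/512 }, Right { -2743/4096; -1371/2048; -685/1024; -171/256; -85/128; -21/32; -5/8; -1/2; 0 } — simplest -5487/8192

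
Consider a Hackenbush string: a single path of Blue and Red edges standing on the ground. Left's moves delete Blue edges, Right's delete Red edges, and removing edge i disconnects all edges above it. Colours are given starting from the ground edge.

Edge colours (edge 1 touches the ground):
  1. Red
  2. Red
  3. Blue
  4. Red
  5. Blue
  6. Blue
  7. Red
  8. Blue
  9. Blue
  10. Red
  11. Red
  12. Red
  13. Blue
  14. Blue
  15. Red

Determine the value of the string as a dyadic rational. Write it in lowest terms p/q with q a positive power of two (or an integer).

1 of 15 · R · max L −∞ · min R 0 gives -1
2 of 15 · RR · max L −∞ · min R -1 gives -2
3 of 15 · RRB · max L -2 · min R -1 gives -3/2
4 of 15 · RRBR · max L -2 · min R -3/2 gives -7/4
5 of 15 · RRBRB · max L -7/4 · min R -3/2 gives -13/8
6 of 15 · RRBRBB · max L -13/8 · min R -3/2 gives -25/16
7 of 15 · RRBRBBR · max L -13/8 · min R -25/16 gives -51/32
8 of 15 · RRBRBBRB · max L -51/32 · min R -25/16 gives -101/64
9 of 15 · RRBRBBRBB · max L -101/64 · min R -25/16 gives -201/128
10 of 15 · RRBRBBRBBR · max L -101/64 · min R -201/128 gives -403/256
11 of 15 · RRBRBBRBBRR · max L -101/64 · min R -403/256 gives -807/512
12 of 15 · RRBRBBRBBRRR · max L -101/64 · min R -807/512 gives -1615/1024
13 of 15 · RRBRBBRBBRRRB · max L -1615/1024 · min R -807/512 gives -3229/2048
14 of 15 · RRBRBBRBBRRRBB · max L -3229/2048 · min R -807/512 gives -6457/4096
15 of 15 · RRBRBBRBBRRRBBR · max L -3229/2048 · min R -6457/4096 gives -12915/8192

-12915/8192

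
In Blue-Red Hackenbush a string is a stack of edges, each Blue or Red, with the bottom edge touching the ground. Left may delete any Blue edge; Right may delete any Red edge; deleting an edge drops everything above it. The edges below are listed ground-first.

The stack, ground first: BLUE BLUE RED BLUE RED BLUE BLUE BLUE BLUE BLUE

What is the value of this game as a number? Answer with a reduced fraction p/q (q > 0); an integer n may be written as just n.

447/256

1 of 10 · B · max L 0 · min R +∞ so 1
2 of 10 · BB · max L 1 · min R +∞ so 2
3 of 10 · BBR · max L 1 · min R 2 so 3/2
4 of 10 · BBRB · max L 3/2 · min R 2 so 7/4
5 of 10 · BBRBR · max L 3/2 · min R 7/4 so 13/8
6 of 10 · BBRBRB · max L 13/8 · min R 7/4 so 27/16
7 of 10 · BBRBRBB · max L 27/16 · min R 7/4 so 55/32
8 of 10 · BBRBRBBB · max L 55/32 · min R 7/4 so 111/64
9 of 10 · BBRBRBBBB · max L 111/64 · min R 7/4 so 223/128
10 of 10 · BBRBRBBBBB · max L 223/128 · min R 7/4 so 447/256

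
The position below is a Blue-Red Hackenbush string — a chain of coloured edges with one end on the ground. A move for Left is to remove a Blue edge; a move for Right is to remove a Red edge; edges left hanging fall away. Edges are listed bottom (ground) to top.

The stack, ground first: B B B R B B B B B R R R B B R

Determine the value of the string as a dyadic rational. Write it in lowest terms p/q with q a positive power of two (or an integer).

12173/4096

Recurse on prefixes of the 15-edge string B B B R B B B B B R R R B B R:
1 of 15 · B · max L 0 · min R +∞ gives 1
2 of 15 · BB · max L 1 · min R +∞ gives 2
3 of 15 · BBB · max L 2 · min R +∞ gives 3
4 of 15 · BBBR · max L 2 · min R 3 gives 5/2
5 of 15 · BBBRB · max L 5/2 · min R 3 gives 11/4
6 of 15 · BBBRBB · max L 11/4 · min R 3 gives 23/8
7 of 15 · BBBRBBB · max L 23/8 · min R 3 gives 47/16
8 of 15 · BBBRBBBB · max L 47/16 · min R 3 gives 95/32
9 of 15 · BBBRBBBBB · max L 95/32 · min R 3 gives 191/64
10 of 15 · BBBRBBBBBR · max L 95/32 · min R 191/64 gives 381/128
11 of 15 · BBBRBBBBBRR · max L 95/32 · min R 381/128 gives 761/256
12 of 15 · BBBRBBBBBRRR · max L 95/32 · min R 761/256 gives 1521/512
13 of 15 · BBBRBBBBBRRRB · max L 1521/512 · min R 761/256 gives 3043/1024
14 of 15 · BBBRBBBBBRRRBB · max L 3043/1024 · min R 761/256 gives 6087/2048
15 of 15 · BBBRBBBBBRRRBBR · max L 3043/1024 · min R 6087/2048 gives 12173/4096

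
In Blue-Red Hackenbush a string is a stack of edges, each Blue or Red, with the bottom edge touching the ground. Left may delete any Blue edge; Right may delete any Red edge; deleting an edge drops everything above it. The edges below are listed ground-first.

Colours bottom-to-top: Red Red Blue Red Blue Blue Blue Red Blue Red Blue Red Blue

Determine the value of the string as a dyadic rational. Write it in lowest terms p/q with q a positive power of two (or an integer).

-3157/2048

step 1: add Red to get R; options L={ ∅ } R={ 0 } → -1
step 2: add Red to get RR; options L={ ∅ } R={ -1; 0 } → -2
step 3: add Blue to get RRB; options L={ -2 } R={ -1; 0 } → -3/2
step 4: add Red to get RRBR; options L={ -2 } R={ -3/2; -1; 0 } → -7/4
step 5: add Blue to get RRBRB; options L={ -2; -7/4 } R={ -3/2; -1; 0 } → -13/8
step 6: add Blue to get RRBRBB; options L={ -2; -7/4; -13/8 } R={ -3/2; -1; 0 } → -25/16
step 7: add Blue to get RRBRBBB; options L={ -2; -7/4; -13/8; -25/16 } R={ -3/2; -1; 0 } → -49/32
step 8: add Red to get RRBRBBBR; options L={ -2; -7/4; -13/8; -25/16 } R={ -49/32; -3/2; -1; 0 } → -99/64
step 9: add Blue to get RRBRBBBRB; options L={ -2; -7/4; -13/8; -25/16; -99/64 } R={ -49/32; -3/2; -1; 0 } → -197/128
step 10: add Red to get RRBRBBBRBR; options L={ -2; -7/4; -13/8; -25/16; -99/64 } R={ -197/128; -49/32; -3/2; -1; 0 } → -395/256
step 11: add Blue to get RRBRBBBRBRB; options L={ -2; -7/4; -13/8; -25/16; -99/64; -395/256 } R={ -197/128; -49/32; -3/2; -1; 0 } → -789/512
step 12: add Red to get RRBRBBBRBRBR; options L={ -2; -7/4; -13/8; -25/16; -99/64; -395/256 } R={ -789/512; -197/128; -49/32; -3/2; -1; 0 } → -1579/1024
step 13: add Blue to get RRBRBBBRBRBRB; options L={ -2; -7/4; -13/8; -25/16; -99/64; -395/256; -1579/1024 } R={ -789/512; -197/128; -49/32; -3/2; -1; 0 } → -3157/2048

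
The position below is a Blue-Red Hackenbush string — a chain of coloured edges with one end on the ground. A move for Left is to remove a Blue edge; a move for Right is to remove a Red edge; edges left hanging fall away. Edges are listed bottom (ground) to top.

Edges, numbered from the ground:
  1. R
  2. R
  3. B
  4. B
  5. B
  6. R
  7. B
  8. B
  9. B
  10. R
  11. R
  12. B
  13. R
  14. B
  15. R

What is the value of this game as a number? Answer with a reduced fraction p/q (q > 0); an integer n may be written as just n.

Recurse on prefixes of the 15-edge string R R B B B R B B B R R B R B R:
1 of 15 · R · max L −∞ · min R 0 -> -1
2 of 15 · RR · max L −∞ · min R -1 -> -2
3 of 15 · RRB · max L -2 · min R -1 -> -3/2
4 of 15 · RRBB · max L -3/2 · min R -1 -> -5/4
5 of 15 · RRBBB · max L -5/4 · min R -1 -> -9/8
6 of 15 · RRBBBR · max L -5/4 · min R -9/8 -> -19/16
7 of 15 · RRBBBRB · max L -19/16 · min R -9/8 -> -37/32
8 of 15 · RRBBBRBB · max L -37/32 · min R -9/8 -> -73/64
9 of 15 · RRBBBRBBB · max L -73/64 · min R -9/8 -> -145/128
10 of 15 · RRBBBRBBBR · max L -73/64 · min R -145/128 -> -291/256
11 of 15 · RRBBBRBBBRR · max L -73/64 · min R -291/256 -> -583/512
12 of 15 · RRBBBRBBBRRB · max L -583/512 · min R -291/256 -> -1165/1024
13 of 15 · RRBBBRBBBRRBR · max L -583/512 · min R -1165/1024 -> -2331/2048
14 of 15 · RRBBBRBBBRRBRB · max L -2331/2048 · min R -1165/1024 -> -4661/4096
15 of 15 · RRBBBRBBBRRBRBR · max L -2331/2048 · min R -4661/4096 -> -9323/8192

-9323/8192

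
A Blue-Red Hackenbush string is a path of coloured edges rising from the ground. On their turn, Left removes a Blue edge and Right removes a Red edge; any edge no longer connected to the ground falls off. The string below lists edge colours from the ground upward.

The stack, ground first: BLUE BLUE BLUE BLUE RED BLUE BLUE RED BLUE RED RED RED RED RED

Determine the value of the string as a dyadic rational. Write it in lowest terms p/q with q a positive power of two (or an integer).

edge 1 of 14 (BLUE): { 0 | (no moves) } ⇒ 1
edge 2 of 14 (BLUE): { 0,1 | (no moves) } ⇒ 2
edge 3 of 14 (BLUE): { 0,1,2 | (no moves) } ⇒ 3
edge 4 of 14 (BLUE): { 0,1,2,3 | (no moves) } ⇒ 4
edge 5 of 14 (RED): { 0,1,2,3 | 4 } ⇒ 7/2
edge 6 of 14 (BLUE): { 0,1,2,3,7/2 | 4 } ⇒ 15/4
edge 7 of 14 (BLUE): { 0,1,2,3,7/2,15/4 | 4 } ⇒ 31/8
edge 8 of 14 (RED): { 0,1,2,3,7/2,15/4 | 31/8,4 } ⇒ 61/16
edge 9 of 14 (BLUE): { 0,1,2,3,7/2,15/4,61/16 | 31/8,4 } ⇒ 123/32
edge 10 of 14 (RED): { 0,1,2,3,7/2,15/4,61/16 | 123/32,31/8,4 } ⇒ 245/64
edge 11 of 14 (RED): { 0,1,2,3,7/2,15/4,61/16 | 245/64,123/32,31/8,4 } ⇒ 489/128
edge 12 of 14 (RED): { 0,1,2,3,7/2,15/4,61/16 | 489/128,245/64,123/32,31/8,4 } ⇒ 977/256
edge 13 of 14 (RED): { 0,1,2,3,7/2,15/4,61/16 | 977/256,489/128,245/64,123/32,31/8,4 } ⇒ 1953/512
edge 14 of 14 (RED): { 0,1,2,3,7/2,15/4,61/16 | 1953/512,977/256,489/128,245/64,123/32,31/8,4 } ⇒ 3905/1024

3905/1024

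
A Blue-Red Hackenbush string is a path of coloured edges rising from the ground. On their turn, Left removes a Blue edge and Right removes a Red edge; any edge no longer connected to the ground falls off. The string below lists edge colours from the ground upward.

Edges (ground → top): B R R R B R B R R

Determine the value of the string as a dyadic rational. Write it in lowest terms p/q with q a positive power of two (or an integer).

41/256

Recurse on prefixes of the 9-edge string B R R R B R B R R:
B: Left { 0 }, Right { — } = simplest 1
BR: Left { 0 }, Right { 1 } = simplest 1/2
BRR: Left { 0 }, Right { 1/2,1 } = simplest 1/4
BRRR: Left { 0 }, Right { 1/4,1/2,1 } = simplest 1/8
BRRRB: Left { 0,1/8 }, Right { 1/4,1/2,1 } = simplest 3/16
BRRRBR: Left { 0,1/8 }, Right { 3/16,1/4,1/2,1 } = simplest 5/32
BRRRBRB: Left { 0,1/8,5/32 }, Right { 3/16,1/4,1/2,1 } = simplest 11/64
BRRRBRBR: Left { 0,1/8,5/32 }, Right { 11/64,3/16,1/4,1/2,1 } = simplest 21/128
BRRRBRBRR: Left { 0,1/8,5/32 }, Right { 21/128,11/64,3/16,1/4,1/2,1 } = simplest 41/256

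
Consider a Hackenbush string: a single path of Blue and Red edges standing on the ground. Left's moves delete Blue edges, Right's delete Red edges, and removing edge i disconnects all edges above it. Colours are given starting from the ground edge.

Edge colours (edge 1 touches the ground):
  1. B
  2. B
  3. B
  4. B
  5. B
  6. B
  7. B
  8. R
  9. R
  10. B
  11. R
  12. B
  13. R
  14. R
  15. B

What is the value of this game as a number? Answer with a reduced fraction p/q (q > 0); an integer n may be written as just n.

value(B) = { 0 | (no moves) } gives 1
value(BB) = { 0,1 | (no moves) } gives 2
value(BBB) = { 0,1,2 | (no moves) } gives 3
value(BBBB) = { 0,1,2,3 | (no moves) } gives 4
value(BBBBB) = { 0,1,2,3,4 | (no moves) } gives 5
value(BBBBBB) = { 0,1,2,3,4,5 | (no moves) } gives 6
value(BBBBBBB) = { 0,1,2,3,4,5,6 | (no moves) } gives 7
value(BBBBBBBR) = { 0,1,2,3,4,5,6 | 7 } gives 13/2
value(BBBBBBBRR) = { 0,1,2,3,4,5,6 | 13/2,7 } gives 25/4
value(BBBBBBBRRB) = { 0,1,2,3,4,5,6,25/4 | 13/2,7 } gives 51/8
value(BBBBBBBRRBR) = { 0,1,2,3,4,5,6,25/4 | 51/8,13/2,7 } gives 101/16
value(BBBBBBBRRBRB) = { 0,1,2,3,4,5,6,25/4,101/16 | 51/8,13/2,7 } gives 203/32
value(BBBBBBBRRBRBR) = { 0,1,2,3,4,5,6,25/4,101/16 | 203/32,51/8,13/2,7 } gives 405/64
value(BBBBBBBRRBRBRR) = { 0,1,2,3,4,5,6,25/4,101/16 | 405/64,203/32,51/8,13/2,7 } gives 809/128
value(BBBBBBBRRBRBRRB) = { 0,1,2,3,4,5,6,25/4,101/16,809/128 | 405/64,203/32,51/8,13/2,7 } gives 1619/256

1619/256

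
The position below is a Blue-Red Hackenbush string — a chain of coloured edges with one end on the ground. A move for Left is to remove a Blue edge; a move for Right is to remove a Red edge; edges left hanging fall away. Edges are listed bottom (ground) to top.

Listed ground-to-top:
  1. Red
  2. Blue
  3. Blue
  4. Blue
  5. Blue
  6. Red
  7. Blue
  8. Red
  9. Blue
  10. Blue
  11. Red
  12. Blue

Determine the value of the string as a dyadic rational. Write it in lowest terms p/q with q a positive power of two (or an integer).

-165/2048

value(R) = { none | 0 } => -1
value(RB) = { -1 | 0 } => -1/2
value(RBB) = { -1, -1/2 | 0 } => -1/4
value(RBBB) = { -1, -1/2, -1/4 | 0 } => -1/8
value(RBBBB) = { -1, -1/2, -1/4, -1/8 | 0 } => -1/16
value(RBBBBR) = { -1, -1/2, -1/4, -1/8 | -1/16, 0 } => -3/32
value(RBBBBRB) = { -1, -1/2, -1/4, -1/8, -3/32 | -1/16, 0 } => -5/64
value(RBBBBRBR) = { -1, -1/2, -1/4, -1/8, -3/32 | -5/64, -1/16, 0 } => -11/128
value(RBBBBRBRB) = { -1, -1/2, -1/4, -1/8, -3/32, -11/128 | -5/64, -1/16, 0 } => -21/256
value(RBBBBRBRBB) = { -1, -1/2, -1/4, -1/8, -3/32, -11/128, -21/256 | -5/64, -1/16, 0 } => -41/512
value(RBBBBRBRBBR) = { -1, -1/2, -1/4, -1/8, -3/32, -11/128, -21/256 | -41/512, -5/64, -1/16, 0 } => -83/1024
value(RBBBBRBRBBRB) = { -1, -1/2, -1/4, -1/8, -3/32, -11/128, -21/256, -83/1024 | -41/512, -5/64, -1/16, 0 } => -165/2048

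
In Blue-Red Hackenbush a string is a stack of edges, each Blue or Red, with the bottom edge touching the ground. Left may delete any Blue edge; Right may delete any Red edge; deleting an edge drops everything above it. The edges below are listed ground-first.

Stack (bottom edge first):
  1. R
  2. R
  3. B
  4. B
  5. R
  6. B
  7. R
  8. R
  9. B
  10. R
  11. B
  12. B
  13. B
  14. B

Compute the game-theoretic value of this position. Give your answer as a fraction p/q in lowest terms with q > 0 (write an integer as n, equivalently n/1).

-5537/4096

Prefix values for R R B B R B R R B R B B B B via {L|R} + simplicity:
edge 1 of 14 (R): { ∅ | 0 } ⇒ -1
edge 2 of 14 (R): { ∅ | -1 0 } ⇒ -2
edge 3 of 14 (B): { -2 | -1 0 } ⇒ -3/2
edge 4 of 14 (B): { -2 -3/2 | -1 0 } ⇒ -5/4
edge 5 of 14 (R): { -2 -3/2 | -5/4 -1 0 } ⇒ -11/8
edge 6 of 14 (B): { -2 -3/2 -11/8 | -5/4 -1 0 } ⇒ -21/16
edge 7 of 14 (R): { -2 -3/2 -11/8 | -21/16 -5/4 -1 0 } ⇒ -43/32
edge 8 of 14 (R): { -2 -3/2 -11/8 | -43/32 -21/16 -5/4 -1 0 } ⇒ -87/64
edge 9 of 14 (B): { -2 -3/2 -11/8 -87/64 | -43/32 -21/16 -5/4 -1 0 } ⇒ -173/128
edge 10 of 14 (R): { -2 -3/2 -11/8 -87/64 | -173/128 -43/32 -21/16 -5/4 -1 0 } ⇒ -347/256
edge 11 of 14 (B): { -2 -3/2 -11/8 -87/64 -347/256 | -173/128 -43/32 -21/16 -5/4 -1 0 } ⇒ -693/512
edge 12 of 14 (B): { -2 -3/2 -11/8 -87/64 -347/256 -693/512 | -173/128 -43/32 -21/16 -5/4 -1 0 } ⇒ -1385/1024
edge 13 of 14 (B): { -2 -3/2 -11/8 -87/64 -347/256 -693/512 -1385/1024 | -173/128 -43/32 -21/16 -5/4 -1 0 } ⇒ -2769/2048
edge 14 of 14 (B): { -2 -3/2 -11/8 -87/64 -347/256 -693/512 -1385/1024 -2769/2048 | -173/128 -43/32 -21/16 -5/4 -1 0 } ⇒ -5537/4096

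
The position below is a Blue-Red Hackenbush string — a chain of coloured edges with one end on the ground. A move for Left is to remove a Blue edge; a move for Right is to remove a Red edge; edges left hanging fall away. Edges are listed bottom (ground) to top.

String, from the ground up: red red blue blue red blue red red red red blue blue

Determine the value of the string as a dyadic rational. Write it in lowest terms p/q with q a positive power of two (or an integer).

Build val(s[:k]) for k = 1..12, string s = red red blue blue red blue red red red red blue blue.
edge 1 of 12 (red): { (no moves) | 0 } gives -1
edge 2 of 12 (red): { (no moves) | -1, 0 } gives -2
edge 3 of 12 (blue): { -2 | -1, 0 } gives -3/2
edge 4 of 12 (blue): { -2, -3/2 | -1, 0 } gives -5/4
edge 5 of 12 (red): { -2, -3/2 | -5/4, -1, 0 } gives -11/8
edge 6 of 12 (blue): { -2, -3/2, -11/8 | -5/4, -1, 0 } gives -21/16
edge 7 of 12 (red): { -2, -3/2, -11/8 | -21/16, -5/4, -1, 0 } gives -43/32
edge 8 of 12 (red): { -2, -3/2, -11/8 | -43/32, -21/16, -5/4, -1, 0 } gives -87/64
edge 9 of 12 (red): { -2, -3/2, -11/8 | -87/64, -43/32, -21/16, -5/4, -1, 0 } gives -175/128
edge 10 of 12 (red): { -2, -3/2, -11/8 | -175/128, -87/64, -43/32, -21/16, -5/4, -1, 0 } gives -351/256
edge 11 of 12 (blue): { -2, -3/2, -11/8, -351/256 | -175/128, -87/64, -43/32, -21/16, -5/4, -1, 0 } gives -701/512
edge 12 of 12 (blue): { -2, -3/2, -11/8, -351/256, -701/512 | -175/128, -87/64, -43/32, -21/16, -5/4, -1, 0 } gives -1401/1024

-1401/1024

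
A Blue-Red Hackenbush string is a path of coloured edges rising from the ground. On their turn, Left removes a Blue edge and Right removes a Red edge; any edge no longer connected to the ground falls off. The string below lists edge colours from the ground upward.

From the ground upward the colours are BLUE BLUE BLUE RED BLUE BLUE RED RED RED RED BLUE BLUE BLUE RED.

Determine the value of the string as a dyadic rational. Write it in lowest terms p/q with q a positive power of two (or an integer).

5661/2048

step 1: add BLUE to get B; options L={ 0 } R={ (no moves) } — 1
step 2: add BLUE to get BB; options L={ 0, 1 } R={ (no moves) } — 2
step 3: add BLUE to get BBB; options L={ 0, 1, 2 } R={ (no moves) } — 3
step 4: add RED to get BBBR; options L={ 0, 1, 2 } R={ 3 } — 5/2
step 5: add BLUE to get BBBRB; options L={ 0, 1, 2, 5/2 } R={ 3 } — 11/4
step 6: add BLUE to get BBBRBB; options L={ 0, 1, 2, 5/2, 11/4 } R={ 3 } — 23/8
step 7: add RED to get BBBRBBR; options L={ 0, 1, 2, 5/2, 11/4 } R={ 23/8, 3 } — 45/16
step 8: add RED to get BBBRBBRR; options L={ 0, 1, 2, 5/2, 11/4 } R={ 45/16, 23/8, 3 } — 89/32
step 9: add RED to get BBBRBBRRR; options L={ 0, 1, 2, 5/2, 11/4 } R={ 89/32, 45/16, 23/8, 3 } — 177/64
step 10: add RED to get BBBRBBRRRR; options L={ 0, 1, 2, 5/2, 11/4 } R={ 177/64, 89/32, 45/16, 23/8, 3 } — 353/128
step 11: add BLUE to get BBBRBBRRRRB; options L={ 0, 1, 2, 5/2, 11/4, 353/128 } R={ 177/64, 89/32, 45/16, 23/8, 3 } — 707/256
step 12: add BLUE to get BBBRBBRRRRBB; options L={ 0, 1, 2, 5/2, 11/4, 353/128, 707/256 } R={ 177/64, 89/32, 45/16, 23/8, 3 } — 1415/512
step 13: add BLUE to get BBBRBBRRRRBBB; options L={ 0, 1, 2, 5/2, 11/4, 353/128, 707/256, 1415/512 } R={ 177/64, 89/32, 45/16, 23/8, 3 } — 2831/1024
step 14: add RED to get BBBRBBRRRRBBBR; options L={ 0, 1, 2, 5/2, 11/4, 353/128, 707/256, 1415/512 } R={ 2831/1024, 177/64, 89/32, 45/16, 23/8, 3 } — 5661/2048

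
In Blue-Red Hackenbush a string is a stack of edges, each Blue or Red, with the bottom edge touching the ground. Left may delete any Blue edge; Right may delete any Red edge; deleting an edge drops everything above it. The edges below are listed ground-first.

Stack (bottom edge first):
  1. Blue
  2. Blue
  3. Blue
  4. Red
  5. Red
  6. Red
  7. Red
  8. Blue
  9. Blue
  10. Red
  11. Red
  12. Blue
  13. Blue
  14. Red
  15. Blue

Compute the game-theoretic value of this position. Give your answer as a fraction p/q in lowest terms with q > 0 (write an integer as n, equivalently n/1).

8603/4096

Build val(s[:k]) for k = 1..15, string s = Blue Blue Blue Red Red Red Red Blue Blue Red Red Blue Blue Red Blue.
B: Left { 0 }, Right { — } -> simplest 1
BB: Left { 0, 1 }, Right { — } -> simplest 2
BBB: Left { 0, 1, 2 }, Right { — } -> simplest 3
BBBR: Left { 0, 1, 2 }, Right { 3 } -> simplest 5/2
BBBRR: Left { 0, 1, 2 }, Right { 5/2, 3 } -> simplest 9/4
BBBRRR: Left { 0, 1, 2 }, Right { 9/4, 5/2, 3 } -> simplest 17/8
BBBRRRR: Left { 0, 1, 2 }, Right { 17/8, 9/4, 5/2, 3 } -> simplest 33/16
BBBRRRRB: Left { 0, 1, 2, 33/16 }, Right { 17/8, 9/4, 5/2, 3 } -> simplest 67/32
BBBRRRRBB: Left { 0, 1, 2, 33/16, 67/32 }, Right { 17/8, 9/4, 5/2, 3 } -> simplest 135/64
BBBRRRRBBR: Left { 0, 1, 2, 33/16, 67/32 }, Right { 135/64, 17/8, 9/4, 5/2, 3 } -> simplest 269/128
BBBRRRRBBRR: Left { 0, 1, 2, 33/16, 67/32 }, Right { 269/128, 135/64, 17/8, 9/4, 5/2, 3 } -> simplest 537/256
BBBRRRRBBRRB: Left { 0, 1, 2, 33/16, 67/32, 537/256 }, Right { 269/128, 135/64, 17/8, 9/4, 5/2, 3 } -> simplest 1075/512
BBBRRRRBBRRBB: Left { 0, 1, 2, 33/16, 67/32, 537/256, 1075/512 }, Right { 269/128, 135/64, 17/8, 9/4, 5/2, 3 } -> simplest 2151/1024
BBBRRRRBBRRBBR: Left { 0, 1, 2, 33/16, 67/32, 537/256, 1075/512 }, Right { 2151/1024, 269/128, 135/64, 17/8, 9/4, 5/2, 3 } -> simplest 4301/2048
BBBRRRRBBRRBBRB: Left { 0, 1, 2, 33/16, 67/32, 537/256, 1075/512, 4301/2048 }, Right { 2151/1024, 269/128, 135/64, 17/8, 9/4, 5/2, 3 } -> simplest 8603/4096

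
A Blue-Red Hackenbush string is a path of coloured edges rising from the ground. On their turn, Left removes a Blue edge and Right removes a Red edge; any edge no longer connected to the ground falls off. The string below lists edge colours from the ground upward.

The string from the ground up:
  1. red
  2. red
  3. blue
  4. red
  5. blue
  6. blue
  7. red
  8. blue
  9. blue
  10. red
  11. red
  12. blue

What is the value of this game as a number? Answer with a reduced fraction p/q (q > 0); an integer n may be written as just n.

-1613/1024

Recurse on prefixes of the 12-edge string red red blue red blue blue red blue blue red red blue:
r: Left { (no moves) }, Right { 0 } so simplest -1
rr: Left { (no moves) }, Right { -1 0 } so simplest -2
rrb: Left { -2 }, Right { -1 0 } so simplest -3/2
rrbr: Left { -2 }, Right { -3/2 -1 0 } so simplest -7/4
rrbrb: Left { -2 -7/4 }, Right { -3/2 -1 0 } so simplest -13/8
rrbrbb: Left { -2 -7/4 -13/8 }, Right { -3/2 -1 0 } so simplest -25/16
rrbrbbr: Left { -2 -7/4 -13/8 }, Right { -25/16 -3/2 -1 0 } so simplest -51/32
rrbrbbrb: Left { -2 -7/4 -13/8 -51/32 }, Right { -25/16 -3/2 -1 0 } so simplest -101/64
rrbrbbrbb: Left { -2 -7/4 -13/8 -51/32 -101/64 }, Right { -25/16 -3/2 -1 0 } so simplest -201/128
rrbrbbrbbr: Left { -2 -7/4 -13/8 -51/32 -101/64 }, Right { -201/128 -25/16 -3/2 -1 0 } so simplest -403/256
rrbrbbrbbrr: Left { -2 -7/4 -13/8 -51/32 -101/64 }, Right { -403/256 -201/128 -25/16 -3/2 -1 0 } so simplest -807/512
rrbrbbrbbrrb: Left { -2 -7/4 -13/8 -51/32 -101/64 -807/512 }, Right { -403/256 -201/128 -25/16 -3/2 -1 0 } so simplest -1613/1024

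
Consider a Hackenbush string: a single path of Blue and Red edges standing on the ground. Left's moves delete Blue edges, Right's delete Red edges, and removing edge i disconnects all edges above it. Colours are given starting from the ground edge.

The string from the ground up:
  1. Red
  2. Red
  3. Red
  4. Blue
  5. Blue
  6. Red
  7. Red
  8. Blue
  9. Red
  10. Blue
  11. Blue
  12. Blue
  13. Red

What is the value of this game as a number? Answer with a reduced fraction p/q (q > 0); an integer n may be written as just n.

Recurse on prefixes of the 13-edge string Red Red Red Blue Blue Red Red Blue Red Blue Blue Blue Red:
R: Left { — }, Right { 0 } gives simplest -1
RR: Left { — }, Right { -1; 0 } gives simplest -2
RRR: Left { — }, Right { -2; -1; 0 } gives simplest -3
RRRB: Left { -3 }, Right { -2; -1; 0 } gives simplest -5/2
RRRBB: Left { -3; -5/2 }, Right { -2; -1; 0 } gives simplest -9/4
RRRBBR: Left { -3; -5/2 }, Right { -9/4; -2; -1; 0 } gives simplest -19/8
RRRBBRR: Left { -3; -5/2 }, Right { -19/8; -9/4; -2; -1; 0 } gives simplest -39/16
RRRBBRRB: Left { -3; -5/2; -39/16 }, Right { -19/8; -9/4; -2; -1; 0 } gives simplest -77/32
RRRBBRRBR: Left { -3; -5/2; -39/16 }, Right { -77/32; -19/8; -9/4; -2; -1; 0 } gives simplest -155/64
RRRBBRRBRB: Left { -3; -5/2; -39/16; -155/64 }, Right { -77/32; -19/8; -9/4; -2; -1; 0 } gives simplest -309/128
RRRBBRRBRBB: Left { -3; -5/2; -39/16; -155/64; -309/128 }, Right { -77/32; -19/8; -9/4; -2; -1; 0 } gives simplest -617/256
RRRBBRRBRBBB: Left { -3; -5/2; -39/16; -155/64; -309/128; -617/256 }, Right { -77/32; -19/8; -9/4; -2; -1; 0 } gives simplest -1233/512
RRRBBRRBRBBBR: Left { -3; -5/2; -39/16; -155/64; -309/128; -617/256 }, Right { -1233/512; -77/32; -19/8; -9/4; -2; -1; 0 } gives simplest -2467/1024

-2467/1024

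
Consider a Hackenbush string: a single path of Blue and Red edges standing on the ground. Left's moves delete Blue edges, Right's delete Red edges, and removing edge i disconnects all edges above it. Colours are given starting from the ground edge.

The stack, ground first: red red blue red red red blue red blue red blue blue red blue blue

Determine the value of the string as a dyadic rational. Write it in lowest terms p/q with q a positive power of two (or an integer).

-15689/8192

G_1 [r]  L=[·]  R=[0]  -> -1
G_2 [rr]  L=[·]  R=[-1, 0]  -> -2
G_3 [rrb]  L=[-2]  R=[-1, 0]  -> -3/2
G_4 [rrbr]  L=[-2]  R=[-3/2, -1, 0]  -> -7/4
G_5 [rrbrr]  L=[-2]  R=[-7/4, -3/2, -1, 0]  -> -15/8
G_6 [rrbrrr]  L=[-2]  R=[-15/8, -7/4, -3/2, -1, 0]  -> -31/16
G_7 [rrbrrrb]  L=[-2, -31/16]  R=[-15/8, -7/4, -3/2, -1, 0]  -> -61/32
G_8 [rrbrrrbr]  L=[-2, -31/16]  R=[-61/32, -15/8, -7/4, -3/2, -1, 0]  -> -123/64
G_9 [rrbrrrbrb]  L=[-2, -31/16, -123/64]  R=[-61/32, -15/8, -7/4, -3/2, -1, 0]  -> -245/128
G_10 [rrbrrrbrbr]  L=[-2, -31/16, -123/64]  R=[-245/128, -61/32, -15/8, -7/4, -3/2, -1, 0]  -> -491/256
G_11 [rrbrrrbrbrb]  L=[-2, -31/16, -123/64, -491/256]  R=[-245/128, -61/32, -15/8, -7/4, -3/2, -1, 0]  -> -981/512
G_12 [rrbrrrbrbrbb]  L=[-2, -31/16, -123/64, -491/256, -981/512]  R=[-245/128, -61/32, -15/8, -7/4, -3/2, -1, 0]  -> -1961/1024
G_13 [rrbrrrbrbrbbr]  L=[-2, -31/16, -123/64, -491/256, -981/512]  R=[-1961/1024, -245/128, -61/32, -15/8, -7/4, -3/2, -1, 0]  -> -3923/2048
G_14 [rrbrrrbrbrbbrb]  L=[-2, -31/16, -123/64, -491/256, -981/512, -3923/2048]  R=[-1961/1024, -245/128, -61/32, -15/8, -7/4, -3/2, -1, 0]  -> -7845/4096
G_15 [rrbrrrbrbrbbrbb]  L=[-2, -31/16, -123/64, -491/256, -981/512, -3923/2048, -7845/4096]  R=[-1961/1024, -245/128, -61/32, -15/8, -7/4, -3/2, -1, 0]  -> -15689/8192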